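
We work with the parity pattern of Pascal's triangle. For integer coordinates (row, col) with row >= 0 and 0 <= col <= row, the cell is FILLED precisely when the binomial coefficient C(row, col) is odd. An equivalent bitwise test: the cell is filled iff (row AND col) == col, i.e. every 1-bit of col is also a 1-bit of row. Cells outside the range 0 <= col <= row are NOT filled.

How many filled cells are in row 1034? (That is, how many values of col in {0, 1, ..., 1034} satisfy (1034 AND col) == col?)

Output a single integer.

1034 in binary = 10000001010
popcount(1034) = number of 1-bits in 10000001010 = 3
A col c satisfies (1034 AND c) == c iff every set bit of c is also set in 1034; each of the 3 set bits of 1034 can independently be on or off in c.
count = 2^3 = 8

Answer: 8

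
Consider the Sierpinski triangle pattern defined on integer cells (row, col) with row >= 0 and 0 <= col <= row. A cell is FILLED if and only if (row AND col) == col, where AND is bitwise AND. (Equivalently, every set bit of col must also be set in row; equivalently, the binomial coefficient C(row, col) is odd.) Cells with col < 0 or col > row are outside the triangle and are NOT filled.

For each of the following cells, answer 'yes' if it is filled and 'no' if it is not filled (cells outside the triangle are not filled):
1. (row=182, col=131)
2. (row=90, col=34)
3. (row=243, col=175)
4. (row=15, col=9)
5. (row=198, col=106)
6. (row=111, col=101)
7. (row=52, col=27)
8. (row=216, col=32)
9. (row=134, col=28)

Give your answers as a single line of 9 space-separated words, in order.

Answer: no no no yes no yes no no no

Derivation:
(182,131): row=0b10110110, col=0b10000011, row AND col = 0b10000010 = 130; 130 != 131 -> empty
(90,34): row=0b1011010, col=0b100010, row AND col = 0b10 = 2; 2 != 34 -> empty
(243,175): row=0b11110011, col=0b10101111, row AND col = 0b10100011 = 163; 163 != 175 -> empty
(15,9): row=0b1111, col=0b1001, row AND col = 0b1001 = 9; 9 == 9 -> filled
(198,106): row=0b11000110, col=0b1101010, row AND col = 0b1000010 = 66; 66 != 106 -> empty
(111,101): row=0b1101111, col=0b1100101, row AND col = 0b1100101 = 101; 101 == 101 -> filled
(52,27): row=0b110100, col=0b11011, row AND col = 0b10000 = 16; 16 != 27 -> empty
(216,32): row=0b11011000, col=0b100000, row AND col = 0b0 = 0; 0 != 32 -> empty
(134,28): row=0b10000110, col=0b11100, row AND col = 0b100 = 4; 4 != 28 -> empty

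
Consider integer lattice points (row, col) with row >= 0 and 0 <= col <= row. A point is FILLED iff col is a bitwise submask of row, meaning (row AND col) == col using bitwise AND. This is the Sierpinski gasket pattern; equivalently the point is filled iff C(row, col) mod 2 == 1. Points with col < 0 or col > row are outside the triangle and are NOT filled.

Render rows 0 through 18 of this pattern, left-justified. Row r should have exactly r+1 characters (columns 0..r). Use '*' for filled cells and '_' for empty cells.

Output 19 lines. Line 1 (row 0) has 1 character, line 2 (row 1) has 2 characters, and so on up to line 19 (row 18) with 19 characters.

r0=0: *
r1=1: **
r2=10: *_*
r3=11: ****
r4=100: *___*
r5=101: **__**
r6=110: *_*_*_*
r7=111: ********
r8=1000: *_______*
r9=1001: **______**
r10=1010: *_*_____*_*
r11=1011: ****____****
r12=1100: *___*___*___*
r13=1101: **__**__**__**
r14=1110: *_*_*_*_*_*_*_*
r15=1111: ****************
r16=10000: *_______________*
r17=10001: **______________**
r18=10010: *_*_____________*_*

Answer: *
**
*_*
****
*___*
**__**
*_*_*_*
********
*_______*
**______**
*_*_____*_*
****____****
*___*___*___*
**__**__**__**
*_*_*_*_*_*_*_*
****************
*_______________*
**______________**
*_*_____________*_*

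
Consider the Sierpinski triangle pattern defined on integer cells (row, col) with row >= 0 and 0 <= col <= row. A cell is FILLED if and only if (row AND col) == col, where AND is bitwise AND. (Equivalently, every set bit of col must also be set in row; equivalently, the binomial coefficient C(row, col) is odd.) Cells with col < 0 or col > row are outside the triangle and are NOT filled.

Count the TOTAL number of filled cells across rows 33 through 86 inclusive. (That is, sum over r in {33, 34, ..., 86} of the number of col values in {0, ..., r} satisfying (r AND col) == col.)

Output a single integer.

r33=100001 pc2: +4 =4
r34=100010 pc2: +4 =8
r35=100011 pc3: +8 =16
r36=100100 pc2: +4 =20
r37=100101 pc3: +8 =28
r38=100110 pc3: +8 =36
r39=100111 pc4: +16 =52
r40=101000 pc2: +4 =56
r41=101001 pc3: +8 =64
r42=101010 pc3: +8 =72
r43=101011 pc4: +16 =88
r44=101100 pc3: +8 =96
r45=101101 pc4: +16 =112
r46=101110 pc4: +16 =128
r47=101111 pc5: +32 =160
r48=110000 pc2: +4 =164
r49=110001 pc3: +8 =172
r50=110010 pc3: +8 =180
r51=110011 pc4: +16 =196
r52=110100 pc3: +8 =204
r53=110101 pc4: +16 =220
r54=110110 pc4: +16 =236
r55=110111 pc5: +32 =268
r56=111000 pc3: +8 =276
r57=111001 pc4: +16 =292
r58=111010 pc4: +16 =308
r59=111011 pc5: +32 =340
r60=111100 pc4: +16 =356
r61=111101 pc5: +32 =388
r62=111110 pc5: +32 =420
r63=111111 pc6: +64 =484
r64=1000000 pc1: +2 =486
r65=1000001 pc2: +4 =490
r66=1000010 pc2: +4 =494
r67=1000011 pc3: +8 =502
r68=1000100 pc2: +4 =506
r69=1000101 pc3: +8 =514
r70=1000110 pc3: +8 =522
r71=1000111 pc4: +16 =538
r72=1001000 pc2: +4 =542
r73=1001001 pc3: +8 =550
r74=1001010 pc3: +8 =558
r75=1001011 pc4: +16 =574
r76=1001100 pc3: +8 =582
r77=1001101 pc4: +16 =598
r78=1001110 pc4: +16 =614
r79=1001111 pc5: +32 =646
r80=1010000 pc2: +4 =650
r81=1010001 pc3: +8 =658
r82=1010010 pc3: +8 =666
r83=1010011 pc4: +16 =682
r84=1010100 pc3: +8 =690
r85=1010101 pc4: +16 =706
r86=1010110 pc4: +16 =722

Answer: 722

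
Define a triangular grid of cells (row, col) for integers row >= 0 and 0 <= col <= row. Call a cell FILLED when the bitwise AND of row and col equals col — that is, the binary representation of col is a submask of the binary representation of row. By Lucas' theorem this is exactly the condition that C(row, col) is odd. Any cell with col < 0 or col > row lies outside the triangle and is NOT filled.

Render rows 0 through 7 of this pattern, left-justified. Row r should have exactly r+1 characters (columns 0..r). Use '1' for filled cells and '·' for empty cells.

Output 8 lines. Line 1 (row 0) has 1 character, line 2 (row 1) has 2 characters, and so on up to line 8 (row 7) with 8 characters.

Answer: 1
11
1·1
1111
1···1
11··11
1·1·1·1
11111111

Derivation:
r0=0: 1
r1=1: 11
r2=10: 1·1
r3=11: 1111
r4=100: 1···1
r5=101: 11··11
r6=110: 1·1·1·1
r7=111: 11111111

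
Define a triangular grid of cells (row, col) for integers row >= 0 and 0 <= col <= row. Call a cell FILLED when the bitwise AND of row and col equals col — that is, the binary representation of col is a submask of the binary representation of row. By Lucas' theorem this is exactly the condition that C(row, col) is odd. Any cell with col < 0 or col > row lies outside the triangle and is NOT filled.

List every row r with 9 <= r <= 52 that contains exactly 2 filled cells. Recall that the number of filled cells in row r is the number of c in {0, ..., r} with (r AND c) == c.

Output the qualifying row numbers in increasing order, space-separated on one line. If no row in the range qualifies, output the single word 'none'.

Row r has 2^popcount(r) filled cells, so we need popcount(r) = log2(2) = 1.
Scan r = 9..52 and keep those with exactly 1 one-bits:
r=9=1001 popcount=2 -> skip
r=10=1010 popcount=2 -> skip
r=11=1011 popcount=3 -> skip
r=12=1100 popcount=2 -> skip
r=13=1101 popcount=3 -> skip
r=14=1110 popcount=3 -> skip
r=15=1111 popcount=4 -> skip
r=16=10000 popcount=1 -> KEEP
r=17=10001 popcount=2 -> skip
r=18=10010 popcount=2 -> skip
r=19=10011 popcount=3 -> skip
r=20=10100 popcount=2 -> skip
r=21=10101 popcount=3 -> skip
r=22=10110 popcount=3 -> skip
r=23=10111 popcount=4 -> skip
r=24=11000 popcount=2 -> skip
r=25=11001 popcount=3 -> skip
r=26=11010 popcount=3 -> skip
r=27=11011 popcount=4 -> skip
r=28=11100 popcount=3 -> skip
r=29=11101 popcount=4 -> skip
r=30=11110 popcount=4 -> skip
r=31=11111 popcount=5 -> skip
r=32=100000 popcount=1 -> KEEP
r=33=100001 popcount=2 -> skip
r=34=100010 popcount=2 -> skip
r=35=100011 popcount=3 -> skip
r=36=100100 popcount=2 -> skip
r=37=100101 popcount=3 -> skip
r=38=100110 popcount=3 -> skip
r=39=100111 popcount=4 -> skip
r=40=101000 popcount=2 -> skip
r=41=101001 popcount=3 -> skip
r=42=101010 popcount=3 -> skip
r=43=101011 popcount=4 -> skip
r=44=101100 popcount=3 -> skip
r=45=101101 popcount=4 -> skip
r=46=101110 popcount=4 -> skip
r=47=101111 popcount=5 -> skip
r=48=110000 popcount=2 -> skip
r=49=110001 popcount=3 -> skip
r=50=110010 popcount=3 -> skip
r=51=110011 popcount=4 -> skip
r=52=110100 popcount=3 -> skip
Kept rows: 16 32

Answer: 16 32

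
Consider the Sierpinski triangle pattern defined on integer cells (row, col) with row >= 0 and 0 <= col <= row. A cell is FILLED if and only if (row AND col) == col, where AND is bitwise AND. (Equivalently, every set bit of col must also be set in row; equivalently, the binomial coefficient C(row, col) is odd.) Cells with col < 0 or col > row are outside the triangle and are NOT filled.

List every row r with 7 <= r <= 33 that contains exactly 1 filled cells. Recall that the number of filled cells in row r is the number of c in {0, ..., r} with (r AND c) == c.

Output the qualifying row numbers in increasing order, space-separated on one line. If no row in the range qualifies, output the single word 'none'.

Answer: none

Derivation:
Row r has 2^popcount(r) filled cells, so we need popcount(r) = log2(1) = 0.
Scan r = 7..33 and keep those with exactly 0 one-bits:
r=7=111 popcount=3 -> skip
r=8=1000 popcount=1 -> skip
r=9=1001 popcount=2 -> skip
r=10=1010 popcount=2 -> skip
r=11=1011 popcount=3 -> skip
r=12=1100 popcount=2 -> skip
r=13=1101 popcount=3 -> skip
r=14=1110 popcount=3 -> skip
r=15=1111 popcount=4 -> skip
r=16=10000 popcount=1 -> skip
r=17=10001 popcount=2 -> skip
r=18=10010 popcount=2 -> skip
r=19=10011 popcount=3 -> skip
r=20=10100 popcount=2 -> skip
r=21=10101 popcount=3 -> skip
r=22=10110 popcount=3 -> skip
r=23=10111 popcount=4 -> skip
r=24=11000 popcount=2 -> skip
r=25=11001 popcount=3 -> skip
r=26=11010 popcount=3 -> skip
r=27=11011 popcount=4 -> skip
r=28=11100 popcount=3 -> skip
r=29=11101 popcount=4 -> skip
r=30=11110 popcount=4 -> skip
r=31=11111 popcount=5 -> skip
r=32=100000 popcount=1 -> skip
r=33=100001 popcount=2 -> skip
Kept rows: none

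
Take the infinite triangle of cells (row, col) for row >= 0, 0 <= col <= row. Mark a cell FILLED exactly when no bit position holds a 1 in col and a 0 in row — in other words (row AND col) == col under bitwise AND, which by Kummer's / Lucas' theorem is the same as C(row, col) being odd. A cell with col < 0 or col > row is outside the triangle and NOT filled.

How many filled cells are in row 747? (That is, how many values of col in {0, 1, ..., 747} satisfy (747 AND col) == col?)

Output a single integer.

747 in binary = 1011101011
popcount(747) = number of 1-bits in 1011101011 = 7
A col c satisfies (747 AND c) == c iff every set bit of c is also set in 747; each of the 7 set bits of 747 can independently be on or off in c.
count = 2^7 = 128

Answer: 128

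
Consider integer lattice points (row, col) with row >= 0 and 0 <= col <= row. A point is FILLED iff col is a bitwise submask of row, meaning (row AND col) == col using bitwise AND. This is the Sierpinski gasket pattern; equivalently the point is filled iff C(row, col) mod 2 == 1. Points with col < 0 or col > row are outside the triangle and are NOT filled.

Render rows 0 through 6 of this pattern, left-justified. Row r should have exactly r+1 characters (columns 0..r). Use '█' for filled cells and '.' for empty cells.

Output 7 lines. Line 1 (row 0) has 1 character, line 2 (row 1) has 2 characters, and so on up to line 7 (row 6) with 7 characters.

r0=0: █
r1=1: ██
r2=10: █.█
r3=11: ████
r4=100: █...█
r5=101: ██..██
r6=110: █.█.█.█

Answer: █
██
█.█
████
█...█
██..██
█.█.█.█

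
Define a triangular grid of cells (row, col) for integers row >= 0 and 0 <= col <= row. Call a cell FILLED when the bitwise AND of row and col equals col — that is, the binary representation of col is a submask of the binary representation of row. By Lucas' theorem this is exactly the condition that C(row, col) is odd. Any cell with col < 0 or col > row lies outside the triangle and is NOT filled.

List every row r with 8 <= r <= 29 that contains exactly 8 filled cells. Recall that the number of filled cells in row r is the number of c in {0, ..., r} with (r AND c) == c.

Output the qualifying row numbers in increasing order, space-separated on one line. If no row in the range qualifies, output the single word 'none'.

Row r has 2^popcount(r) filled cells, so we need popcount(r) = log2(8) = 3.
Scan r = 8..29 and keep those with exactly 3 one-bits:
r=8=1000 popcount=1 -> skip
r=9=1001 popcount=2 -> skip
r=10=1010 popcount=2 -> skip
r=11=1011 popcount=3 -> KEEP
r=12=1100 popcount=2 -> skip
r=13=1101 popcount=3 -> KEEP
r=14=1110 popcount=3 -> KEEP
r=15=1111 popcount=4 -> skip
r=16=10000 popcount=1 -> skip
r=17=10001 popcount=2 -> skip
r=18=10010 popcount=2 -> skip
r=19=10011 popcount=3 -> KEEP
r=20=10100 popcount=2 -> skip
r=21=10101 popcount=3 -> KEEP
r=22=10110 popcount=3 -> KEEP
r=23=10111 popcount=4 -> skip
r=24=11000 popcount=2 -> skip
r=25=11001 popcount=3 -> KEEP
r=26=11010 popcount=3 -> KEEP
r=27=11011 popcount=4 -> skip
r=28=11100 popcount=3 -> KEEP
r=29=11101 popcount=4 -> skip
Kept rows: 11 13 14 19 21 22 25 26 28

Answer: 11 13 14 19 21 22 25 26 28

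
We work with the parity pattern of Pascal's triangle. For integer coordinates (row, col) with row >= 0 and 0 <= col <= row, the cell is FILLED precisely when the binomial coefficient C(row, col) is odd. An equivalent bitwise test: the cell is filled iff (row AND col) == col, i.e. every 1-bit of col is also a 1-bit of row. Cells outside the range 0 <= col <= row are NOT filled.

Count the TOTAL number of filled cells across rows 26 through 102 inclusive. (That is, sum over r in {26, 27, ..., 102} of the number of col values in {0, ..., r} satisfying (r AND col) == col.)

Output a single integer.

Answer: 1144

Derivation:
r26=11010 pc3: +8 =8
r27=11011 pc4: +16 =24
r28=11100 pc3: +8 =32
r29=11101 pc4: +16 =48
r30=11110 pc4: +16 =64
r31=11111 pc5: +32 =96
r32=100000 pc1: +2 =98
r33=100001 pc2: +4 =102
r34=100010 pc2: +4 =106
r35=100011 pc3: +8 =114
r36=100100 pc2: +4 =118
r37=100101 pc3: +8 =126
r38=100110 pc3: +8 =134
r39=100111 pc4: +16 =150
r40=101000 pc2: +4 =154
r41=101001 pc3: +8 =162
r42=101010 pc3: +8 =170
r43=101011 pc4: +16 =186
r44=101100 pc3: +8 =194
r45=101101 pc4: +16 =210
r46=101110 pc4: +16 =226
r47=101111 pc5: +32 =258
r48=110000 pc2: +4 =262
r49=110001 pc3: +8 =270
r50=110010 pc3: +8 =278
r51=110011 pc4: +16 =294
r52=110100 pc3: +8 =302
r53=110101 pc4: +16 =318
r54=110110 pc4: +16 =334
r55=110111 pc5: +32 =366
r56=111000 pc3: +8 =374
r57=111001 pc4: +16 =390
r58=111010 pc4: +16 =406
r59=111011 pc5: +32 =438
r60=111100 pc4: +16 =454
r61=111101 pc5: +32 =486
r62=111110 pc5: +32 =518
r63=111111 pc6: +64 =582
r64=1000000 pc1: +2 =584
r65=1000001 pc2: +4 =588
r66=1000010 pc2: +4 =592
r67=1000011 pc3: +8 =600
r68=1000100 pc2: +4 =604
r69=1000101 pc3: +8 =612
r70=1000110 pc3: +8 =620
r71=1000111 pc4: +16 =636
r72=1001000 pc2: +4 =640
r73=1001001 pc3: +8 =648
r74=1001010 pc3: +8 =656
r75=1001011 pc4: +16 =672
r76=1001100 pc3: +8 =680
r77=1001101 pc4: +16 =696
r78=1001110 pc4: +16 =712
r79=1001111 pc5: +32 =744
r80=1010000 pc2: +4 =748
r81=1010001 pc3: +8 =756
r82=1010010 pc3: +8 =764
r83=1010011 pc4: +16 =780
r84=1010100 pc3: +8 =788
r85=1010101 pc4: +16 =804
r86=1010110 pc4: +16 =820
r87=1010111 pc5: +32 =852
r88=1011000 pc3: +8 =860
r89=1011001 pc4: +16 =876
r90=1011010 pc4: +16 =892
r91=1011011 pc5: +32 =924
r92=1011100 pc4: +16 =940
r93=1011101 pc5: +32 =972
r94=1011110 pc5: +32 =1004
r95=1011111 pc6: +64 =1068
r96=1100000 pc2: +4 =1072
r97=1100001 pc3: +8 =1080
r98=1100010 pc3: +8 =1088
r99=1100011 pc4: +16 =1104
r100=1100100 pc3: +8 =1112
r101=1100101 pc4: +16 =1128
r102=1100110 pc4: +16 =1144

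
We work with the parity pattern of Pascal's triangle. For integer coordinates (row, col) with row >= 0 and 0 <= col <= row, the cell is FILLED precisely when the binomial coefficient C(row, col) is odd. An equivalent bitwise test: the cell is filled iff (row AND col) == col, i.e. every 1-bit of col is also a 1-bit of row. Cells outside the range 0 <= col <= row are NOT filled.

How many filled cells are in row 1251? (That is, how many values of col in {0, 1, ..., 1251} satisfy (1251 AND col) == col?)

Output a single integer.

Answer: 64

Derivation:
1251 in binary = 10011100011
popcount(1251) = number of 1-bits in 10011100011 = 6
A col c satisfies (1251 AND c) == c iff every set bit of c is also set in 1251; each of the 6 set bits of 1251 can independently be on or off in c.
count = 2^6 = 64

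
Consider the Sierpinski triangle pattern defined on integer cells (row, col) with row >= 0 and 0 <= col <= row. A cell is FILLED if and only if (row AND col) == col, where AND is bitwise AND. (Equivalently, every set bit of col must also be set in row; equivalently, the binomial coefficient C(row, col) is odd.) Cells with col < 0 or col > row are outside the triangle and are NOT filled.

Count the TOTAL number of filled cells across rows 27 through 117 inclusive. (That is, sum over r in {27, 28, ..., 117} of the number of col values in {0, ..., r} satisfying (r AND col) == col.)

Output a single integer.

Answer: 1504

Derivation:
r27=11011 pc4: +16 =16
r28=11100 pc3: +8 =24
r29=11101 pc4: +16 =40
r30=11110 pc4: +16 =56
r31=11111 pc5: +32 =88
r32=100000 pc1: +2 =90
r33=100001 pc2: +4 =94
r34=100010 pc2: +4 =98
r35=100011 pc3: +8 =106
r36=100100 pc2: +4 =110
r37=100101 pc3: +8 =118
r38=100110 pc3: +8 =126
r39=100111 pc4: +16 =142
r40=101000 pc2: +4 =146
r41=101001 pc3: +8 =154
r42=101010 pc3: +8 =162
r43=101011 pc4: +16 =178
r44=101100 pc3: +8 =186
r45=101101 pc4: +16 =202
r46=101110 pc4: +16 =218
r47=101111 pc5: +32 =250
r48=110000 pc2: +4 =254
r49=110001 pc3: +8 =262
r50=110010 pc3: +8 =270
r51=110011 pc4: +16 =286
r52=110100 pc3: +8 =294
r53=110101 pc4: +16 =310
r54=110110 pc4: +16 =326
r55=110111 pc5: +32 =358
r56=111000 pc3: +8 =366
r57=111001 pc4: +16 =382
r58=111010 pc4: +16 =398
r59=111011 pc5: +32 =430
r60=111100 pc4: +16 =446
r61=111101 pc5: +32 =478
r62=111110 pc5: +32 =510
r63=111111 pc6: +64 =574
r64=1000000 pc1: +2 =576
r65=1000001 pc2: +4 =580
r66=1000010 pc2: +4 =584
r67=1000011 pc3: +8 =592
r68=1000100 pc2: +4 =596
r69=1000101 pc3: +8 =604
r70=1000110 pc3: +8 =612
r71=1000111 pc4: +16 =628
r72=1001000 pc2: +4 =632
r73=1001001 pc3: +8 =640
r74=1001010 pc3: +8 =648
r75=1001011 pc4: +16 =664
r76=1001100 pc3: +8 =672
r77=1001101 pc4: +16 =688
r78=1001110 pc4: +16 =704
r79=1001111 pc5: +32 =736
r80=1010000 pc2: +4 =740
r81=1010001 pc3: +8 =748
r82=1010010 pc3: +8 =756
r83=1010011 pc4: +16 =772
r84=1010100 pc3: +8 =780
r85=1010101 pc4: +16 =796
r86=1010110 pc4: +16 =812
r87=1010111 pc5: +32 =844
r88=1011000 pc3: +8 =852
r89=1011001 pc4: +16 =868
r90=1011010 pc4: +16 =884
r91=1011011 pc5: +32 =916
r92=1011100 pc4: +16 =932
r93=1011101 pc5: +32 =964
r94=1011110 pc5: +32 =996
r95=1011111 pc6: +64 =1060
r96=1100000 pc2: +4 =1064
r97=1100001 pc3: +8 =1072
r98=1100010 pc3: +8 =1080
r99=1100011 pc4: +16 =1096
r100=1100100 pc3: +8 =1104
r101=1100101 pc4: +16 =1120
r102=1100110 pc4: +16 =1136
r103=1100111 pc5: +32 =1168
r104=1101000 pc3: +8 =1176
r105=1101001 pc4: +16 =1192
r106=1101010 pc4: +16 =1208
r107=1101011 pc5: +32 =1240
r108=1101100 pc4: +16 =1256
r109=1101101 pc5: +32 =1288
r110=1101110 pc5: +32 =1320
r111=1101111 pc6: +64 =1384
r112=1110000 pc3: +8 =1392
r113=1110001 pc4: +16 =1408
r114=1110010 pc4: +16 =1424
r115=1110011 pc5: +32 =1456
r116=1110100 pc4: +16 =1472
r117=1110101 pc5: +32 =1504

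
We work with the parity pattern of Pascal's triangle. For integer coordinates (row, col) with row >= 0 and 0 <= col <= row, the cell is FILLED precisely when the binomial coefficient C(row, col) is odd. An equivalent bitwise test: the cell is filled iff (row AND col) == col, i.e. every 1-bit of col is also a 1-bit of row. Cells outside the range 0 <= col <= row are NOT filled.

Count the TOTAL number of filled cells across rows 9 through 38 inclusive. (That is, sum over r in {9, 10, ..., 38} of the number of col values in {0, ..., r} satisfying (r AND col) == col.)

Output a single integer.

Answer: 252

Derivation:
r9=1001 pc2: +4 =4
r10=1010 pc2: +4 =8
r11=1011 pc3: +8 =16
r12=1100 pc2: +4 =20
r13=1101 pc3: +8 =28
r14=1110 pc3: +8 =36
r15=1111 pc4: +16 =52
r16=10000 pc1: +2 =54
r17=10001 pc2: +4 =58
r18=10010 pc2: +4 =62
r19=10011 pc3: +8 =70
r20=10100 pc2: +4 =74
r21=10101 pc3: +8 =82
r22=10110 pc3: +8 =90
r23=10111 pc4: +16 =106
r24=11000 pc2: +4 =110
r25=11001 pc3: +8 =118
r26=11010 pc3: +8 =126
r27=11011 pc4: +16 =142
r28=11100 pc3: +8 =150
r29=11101 pc4: +16 =166
r30=11110 pc4: +16 =182
r31=11111 pc5: +32 =214
r32=100000 pc1: +2 =216
r33=100001 pc2: +4 =220
r34=100010 pc2: +4 =224
r35=100011 pc3: +8 =232
r36=100100 pc2: +4 =236
r37=100101 pc3: +8 =244
r38=100110 pc3: +8 =252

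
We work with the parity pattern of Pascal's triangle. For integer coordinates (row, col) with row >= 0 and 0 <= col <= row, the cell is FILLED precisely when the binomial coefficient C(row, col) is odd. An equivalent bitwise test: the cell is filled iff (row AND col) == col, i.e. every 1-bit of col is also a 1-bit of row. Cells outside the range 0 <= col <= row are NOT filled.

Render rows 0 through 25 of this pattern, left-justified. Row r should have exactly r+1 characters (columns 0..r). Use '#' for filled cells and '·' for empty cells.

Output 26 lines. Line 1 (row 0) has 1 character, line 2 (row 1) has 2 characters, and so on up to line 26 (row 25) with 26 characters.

r0=0: #
r1=1: ##
r2=10: #·#
r3=11: ####
r4=100: #···#
r5=101: ##··##
r6=110: #·#·#·#
r7=111: ########
r8=1000: #·······#
r9=1001: ##······##
r10=1010: #·#·····#·#
r11=1011: ####····####
r12=1100: #···#···#···#
r13=1101: ##··##··##··##
r14=1110: #·#·#·#·#·#·#·#
r15=1111: ################
r16=10000: #···············#
r17=10001: ##··············##
r18=10010: #·#·············#·#
r19=10011: ####············####
r20=10100: #···#···········#···#
r21=10101: ##··##··········##··##
r22=10110: #·#·#·#·········#·#·#·#
r23=10111: ########········########
r24=11000: #·······#·······#·······#
r25=11001: ##······##······##······##

Answer: #
##
#·#
####
#···#
##··##
#·#·#·#
########
#·······#
##······##
#·#·····#·#
####····####
#···#···#···#
##··##··##··##
#·#·#·#·#·#·#·#
################
#···············#
##··············##
#·#·············#·#
####············####
#···#···········#···#
##··##··········##··##
#·#·#·#·········#·#·#·#
########········########
#·······#·······#·······#
##······##······##······##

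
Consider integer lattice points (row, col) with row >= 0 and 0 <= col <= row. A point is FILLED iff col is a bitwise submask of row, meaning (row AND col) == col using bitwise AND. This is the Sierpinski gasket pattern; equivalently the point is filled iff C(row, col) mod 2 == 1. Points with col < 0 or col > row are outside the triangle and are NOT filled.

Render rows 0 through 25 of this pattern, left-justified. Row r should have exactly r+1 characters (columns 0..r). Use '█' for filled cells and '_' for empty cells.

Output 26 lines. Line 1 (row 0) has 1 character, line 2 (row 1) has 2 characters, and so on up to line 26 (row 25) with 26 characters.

r0=0: █
r1=1: ██
r2=10: █_█
r3=11: ████
r4=100: █___█
r5=101: ██__██
r6=110: █_█_█_█
r7=111: ████████
r8=1000: █_______█
r9=1001: ██______██
r10=1010: █_█_____█_█
r11=1011: ████____████
r12=1100: █___█___█___█
r13=1101: ██__██__██__██
r14=1110: █_█_█_█_█_█_█_█
r15=1111: ████████████████
r16=10000: █_______________█
r17=10001: ██______________██
r18=10010: █_█_____________█_█
r19=10011: ████____________████
r20=10100: █___█___________█___█
r21=10101: ██__██__________██__██
r22=10110: █_█_█_█_________█_█_█_█
r23=10111: ████████________████████
r24=11000: █_______█_______█_______█
r25=11001: ██______██______██______██

Answer: █
██
█_█
████
█___█
██__██
█_█_█_█
████████
█_______█
██______██
█_█_____█_█
████____████
█___█___█___█
██__██__██__██
█_█_█_█_█_█_█_█
████████████████
█_______________█
██______________██
█_█_____________█_█
████____________████
█___█___________█___█
██__██__________██__██
█_█_█_█_________█_█_█_█
████████________████████
█_______█_______█_______█
██______██______██______██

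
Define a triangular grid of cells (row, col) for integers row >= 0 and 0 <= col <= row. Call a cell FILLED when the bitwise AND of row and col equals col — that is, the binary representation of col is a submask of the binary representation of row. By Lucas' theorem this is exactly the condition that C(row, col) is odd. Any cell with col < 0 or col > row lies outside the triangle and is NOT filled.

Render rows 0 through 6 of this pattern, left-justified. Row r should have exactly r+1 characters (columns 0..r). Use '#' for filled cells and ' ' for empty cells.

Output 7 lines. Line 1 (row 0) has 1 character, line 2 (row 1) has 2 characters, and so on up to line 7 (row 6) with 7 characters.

Answer: #
##
# #
####
#   #
##  ##
# # # #

Derivation:
r0=0: #
r1=1: ##
r2=10: # #
r3=11: ####
r4=100: #   #
r5=101: ##  ##
r6=110: # # # #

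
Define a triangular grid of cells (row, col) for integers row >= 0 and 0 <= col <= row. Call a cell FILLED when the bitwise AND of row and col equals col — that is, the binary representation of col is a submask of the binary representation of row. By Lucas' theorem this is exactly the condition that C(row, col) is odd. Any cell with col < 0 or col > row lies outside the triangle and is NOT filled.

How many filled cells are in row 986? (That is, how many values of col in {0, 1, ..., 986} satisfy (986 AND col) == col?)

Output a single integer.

Answer: 128

Derivation:
986 in binary = 1111011010
popcount(986) = number of 1-bits in 1111011010 = 7
A col c satisfies (986 AND c) == c iff every set bit of c is also set in 986; each of the 7 set bits of 986 can independently be on or off in c.
count = 2^7 = 128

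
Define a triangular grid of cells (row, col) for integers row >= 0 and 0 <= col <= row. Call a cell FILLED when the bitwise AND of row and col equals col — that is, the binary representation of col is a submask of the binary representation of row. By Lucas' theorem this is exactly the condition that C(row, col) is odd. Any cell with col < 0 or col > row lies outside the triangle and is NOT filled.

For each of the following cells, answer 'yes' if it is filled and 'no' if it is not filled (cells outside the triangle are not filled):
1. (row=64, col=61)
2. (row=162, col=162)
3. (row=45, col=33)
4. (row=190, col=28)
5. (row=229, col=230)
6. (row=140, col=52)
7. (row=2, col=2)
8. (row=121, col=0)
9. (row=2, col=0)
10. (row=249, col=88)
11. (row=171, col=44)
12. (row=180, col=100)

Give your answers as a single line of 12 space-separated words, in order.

Answer: no yes yes yes no no yes yes yes yes no no

Derivation:
(64,61): row=0b1000000, col=0b111101, row AND col = 0b0 = 0; 0 != 61 -> empty
(162,162): row=0b10100010, col=0b10100010, row AND col = 0b10100010 = 162; 162 == 162 -> filled
(45,33): row=0b101101, col=0b100001, row AND col = 0b100001 = 33; 33 == 33 -> filled
(190,28): row=0b10111110, col=0b11100, row AND col = 0b11100 = 28; 28 == 28 -> filled
(229,230): col outside [0, 229] -> not filled
(140,52): row=0b10001100, col=0b110100, row AND col = 0b100 = 4; 4 != 52 -> empty
(2,2): row=0b10, col=0b10, row AND col = 0b10 = 2; 2 == 2 -> filled
(121,0): row=0b1111001, col=0b0, row AND col = 0b0 = 0; 0 == 0 -> filled
(2,0): row=0b10, col=0b0, row AND col = 0b0 = 0; 0 == 0 -> filled
(249,88): row=0b11111001, col=0b1011000, row AND col = 0b1011000 = 88; 88 == 88 -> filled
(171,44): row=0b10101011, col=0b101100, row AND col = 0b101000 = 40; 40 != 44 -> empty
(180,100): row=0b10110100, col=0b1100100, row AND col = 0b100100 = 36; 36 != 100 -> empty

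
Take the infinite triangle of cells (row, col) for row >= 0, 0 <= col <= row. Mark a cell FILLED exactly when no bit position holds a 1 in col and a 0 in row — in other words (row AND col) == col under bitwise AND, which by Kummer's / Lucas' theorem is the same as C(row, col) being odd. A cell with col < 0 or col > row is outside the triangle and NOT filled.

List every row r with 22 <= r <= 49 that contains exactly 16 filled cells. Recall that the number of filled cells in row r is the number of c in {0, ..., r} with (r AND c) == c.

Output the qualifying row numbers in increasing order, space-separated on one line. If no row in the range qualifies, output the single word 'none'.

Row r has 2^popcount(r) filled cells, so we need popcount(r) = log2(16) = 4.
Scan r = 22..49 and keep those with exactly 4 one-bits:
r=22=10110 popcount=3 -> skip
r=23=10111 popcount=4 -> KEEP
r=24=11000 popcount=2 -> skip
r=25=11001 popcount=3 -> skip
r=26=11010 popcount=3 -> skip
r=27=11011 popcount=4 -> KEEP
r=28=11100 popcount=3 -> skip
r=29=11101 popcount=4 -> KEEP
r=30=11110 popcount=4 -> KEEP
r=31=11111 popcount=5 -> skip
r=32=100000 popcount=1 -> skip
r=33=100001 popcount=2 -> skip
r=34=100010 popcount=2 -> skip
r=35=100011 popcount=3 -> skip
r=36=100100 popcount=2 -> skip
r=37=100101 popcount=3 -> skip
r=38=100110 popcount=3 -> skip
r=39=100111 popcount=4 -> KEEP
r=40=101000 popcount=2 -> skip
r=41=101001 popcount=3 -> skip
r=42=101010 popcount=3 -> skip
r=43=101011 popcount=4 -> KEEP
r=44=101100 popcount=3 -> skip
r=45=101101 popcount=4 -> KEEP
r=46=101110 popcount=4 -> KEEP
r=47=101111 popcount=5 -> skip
r=48=110000 popcount=2 -> skip
r=49=110001 popcount=3 -> skip
Kept rows: 23 27 29 30 39 43 45 46

Answer: 23 27 29 30 39 43 45 46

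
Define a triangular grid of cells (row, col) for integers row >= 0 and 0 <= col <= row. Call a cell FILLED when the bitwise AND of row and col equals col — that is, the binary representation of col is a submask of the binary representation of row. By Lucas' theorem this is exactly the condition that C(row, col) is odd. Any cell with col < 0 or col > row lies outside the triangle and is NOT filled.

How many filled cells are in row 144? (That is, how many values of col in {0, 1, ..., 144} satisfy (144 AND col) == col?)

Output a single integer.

144 in binary = 10010000
popcount(144) = number of 1-bits in 10010000 = 2
A col c satisfies (144 AND c) == c iff every set bit of c is also set in 144; each of the 2 set bits of 144 can independently be on or off in c.
count = 2^2 = 4

Answer: 4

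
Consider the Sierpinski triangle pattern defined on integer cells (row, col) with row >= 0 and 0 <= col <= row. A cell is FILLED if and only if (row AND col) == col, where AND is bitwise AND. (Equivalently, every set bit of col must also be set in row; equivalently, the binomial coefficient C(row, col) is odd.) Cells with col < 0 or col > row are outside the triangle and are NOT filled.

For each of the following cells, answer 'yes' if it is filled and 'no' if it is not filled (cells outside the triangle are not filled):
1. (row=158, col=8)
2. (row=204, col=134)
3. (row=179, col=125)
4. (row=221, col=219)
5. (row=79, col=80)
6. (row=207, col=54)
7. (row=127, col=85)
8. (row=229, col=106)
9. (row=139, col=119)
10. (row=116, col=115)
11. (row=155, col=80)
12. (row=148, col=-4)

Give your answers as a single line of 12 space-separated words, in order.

Answer: yes no no no no no yes no no no no no

Derivation:
(158,8): row=0b10011110, col=0b1000, row AND col = 0b1000 = 8; 8 == 8 -> filled
(204,134): row=0b11001100, col=0b10000110, row AND col = 0b10000100 = 132; 132 != 134 -> empty
(179,125): row=0b10110011, col=0b1111101, row AND col = 0b110001 = 49; 49 != 125 -> empty
(221,219): row=0b11011101, col=0b11011011, row AND col = 0b11011001 = 217; 217 != 219 -> empty
(79,80): col outside [0, 79] -> not filled
(207,54): row=0b11001111, col=0b110110, row AND col = 0b110 = 6; 6 != 54 -> empty
(127,85): row=0b1111111, col=0b1010101, row AND col = 0b1010101 = 85; 85 == 85 -> filled
(229,106): row=0b11100101, col=0b1101010, row AND col = 0b1100000 = 96; 96 != 106 -> empty
(139,119): row=0b10001011, col=0b1110111, row AND col = 0b11 = 3; 3 != 119 -> empty
(116,115): row=0b1110100, col=0b1110011, row AND col = 0b1110000 = 112; 112 != 115 -> empty
(155,80): row=0b10011011, col=0b1010000, row AND col = 0b10000 = 16; 16 != 80 -> empty
(148,-4): col outside [0, 148] -> not filled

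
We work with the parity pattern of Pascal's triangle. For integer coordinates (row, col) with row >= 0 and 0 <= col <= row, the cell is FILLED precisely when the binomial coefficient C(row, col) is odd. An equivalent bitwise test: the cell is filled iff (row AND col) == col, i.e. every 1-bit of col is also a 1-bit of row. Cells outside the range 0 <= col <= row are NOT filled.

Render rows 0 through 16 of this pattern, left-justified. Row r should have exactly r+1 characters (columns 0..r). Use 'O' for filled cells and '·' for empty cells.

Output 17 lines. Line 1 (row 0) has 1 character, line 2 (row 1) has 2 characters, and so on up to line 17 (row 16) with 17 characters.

Answer: O
OO
O·O
OOOO
O···O
OO··OO
O·O·O·O
OOOOOOOO
O·······O
OO······OO
O·O·····O·O
OOOO····OOOO
O···O···O···O
OO··OO··OO··OO
O·O·O·O·O·O·O·O
OOOOOOOOOOOOOOOO
O···············O

Derivation:
r0=0: O
r1=1: OO
r2=10: O·O
r3=11: OOOO
r4=100: O···O
r5=101: OO··OO
r6=110: O·O·O·O
r7=111: OOOOOOOO
r8=1000: O·······O
r9=1001: OO······OO
r10=1010: O·O·····O·O
r11=1011: OOOO····OOOO
r12=1100: O···O···O···O
r13=1101: OO··OO··OO··OO
r14=1110: O·O·O·O·O·O·O·O
r15=1111: OOOOOOOOOOOOOOOO
r16=10000: O···············O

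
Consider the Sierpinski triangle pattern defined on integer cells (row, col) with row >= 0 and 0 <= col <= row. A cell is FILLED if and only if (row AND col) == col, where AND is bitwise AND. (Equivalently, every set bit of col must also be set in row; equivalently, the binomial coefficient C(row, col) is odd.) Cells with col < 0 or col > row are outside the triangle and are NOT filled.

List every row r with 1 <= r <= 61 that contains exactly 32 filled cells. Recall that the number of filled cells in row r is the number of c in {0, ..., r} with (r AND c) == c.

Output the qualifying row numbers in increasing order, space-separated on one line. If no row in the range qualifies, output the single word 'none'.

Answer: 31 47 55 59 61

Derivation:
Row r has 2^popcount(r) filled cells, so we need popcount(r) = log2(32) = 5.
Scan r = 1..61 and keep those with exactly 5 one-bits:
r=1=1 popcount=1 -> skip
r=2=10 popcount=1 -> skip
r=3=11 popcount=2 -> skip
r=4=100 popcount=1 -> skip
r=5=101 popcount=2 -> skip
r=6=110 popcount=2 -> skip
r=7=111 popcount=3 -> skip
r=8=1000 popcount=1 -> skip
r=9=1001 popcount=2 -> skip
r=10=1010 popcount=2 -> skip
r=11=1011 popcount=3 -> skip
r=12=1100 popcount=2 -> skip
r=13=1101 popcount=3 -> skip
r=14=1110 popcount=3 -> skip
r=15=1111 popcount=4 -> skip
r=16=10000 popcount=1 -> skip
r=17=10001 popcount=2 -> skip
r=18=10010 popcount=2 -> skip
r=19=10011 popcount=3 -> skip
r=20=10100 popcount=2 -> skip
r=21=10101 popcount=3 -> skip
r=22=10110 popcount=3 -> skip
r=23=10111 popcount=4 -> skip
r=24=11000 popcount=2 -> skip
r=25=11001 popcount=3 -> skip
r=26=11010 popcount=3 -> skip
r=27=11011 popcount=4 -> skip
r=28=11100 popcount=3 -> skip
r=29=11101 popcount=4 -> skip
r=30=11110 popcount=4 -> skip
r=31=11111 popcount=5 -> KEEP
r=32=100000 popcount=1 -> skip
r=33=100001 popcount=2 -> skip
r=34=100010 popcount=2 -> skip
r=35=100011 popcount=3 -> skip
r=36=100100 popcount=2 -> skip
r=37=100101 popcount=3 -> skip
r=38=100110 popcount=3 -> skip
r=39=100111 popcount=4 -> skip
r=40=101000 popcount=2 -> skip
r=41=101001 popcount=3 -> skip
r=42=101010 popcount=3 -> skip
r=43=101011 popcount=4 -> skip
r=44=101100 popcount=3 -> skip
r=45=101101 popcount=4 -> skip
r=46=101110 popcount=4 -> skip
r=47=101111 popcount=5 -> KEEP
r=48=110000 popcount=2 -> skip
r=49=110001 popcount=3 -> skip
r=50=110010 popcount=3 -> skip
r=51=110011 popcount=4 -> skip
r=52=110100 popcount=3 -> skip
r=53=110101 popcount=4 -> skip
r=54=110110 popcount=4 -> skip
r=55=110111 popcount=5 -> KEEP
r=56=111000 popcount=3 -> skip
r=57=111001 popcount=4 -> skip
r=58=111010 popcount=4 -> skip
r=59=111011 popcount=5 -> KEEP
r=60=111100 popcount=4 -> skip
r=61=111101 popcount=5 -> KEEP
Kept rows: 31 47 55 59 61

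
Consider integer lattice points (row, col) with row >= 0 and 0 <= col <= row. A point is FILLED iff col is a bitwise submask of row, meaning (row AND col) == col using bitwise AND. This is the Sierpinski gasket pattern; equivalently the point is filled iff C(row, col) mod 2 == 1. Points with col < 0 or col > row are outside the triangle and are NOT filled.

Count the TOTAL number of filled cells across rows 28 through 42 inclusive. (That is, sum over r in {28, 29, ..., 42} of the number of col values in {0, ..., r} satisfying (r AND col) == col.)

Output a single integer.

r28=11100 pc3: +8 =8
r29=11101 pc4: +16 =24
r30=11110 pc4: +16 =40
r31=11111 pc5: +32 =72
r32=100000 pc1: +2 =74
r33=100001 pc2: +4 =78
r34=100010 pc2: +4 =82
r35=100011 pc3: +8 =90
r36=100100 pc2: +4 =94
r37=100101 pc3: +8 =102
r38=100110 pc3: +8 =110
r39=100111 pc4: +16 =126
r40=101000 pc2: +4 =130
r41=101001 pc3: +8 =138
r42=101010 pc3: +8 =146

Answer: 146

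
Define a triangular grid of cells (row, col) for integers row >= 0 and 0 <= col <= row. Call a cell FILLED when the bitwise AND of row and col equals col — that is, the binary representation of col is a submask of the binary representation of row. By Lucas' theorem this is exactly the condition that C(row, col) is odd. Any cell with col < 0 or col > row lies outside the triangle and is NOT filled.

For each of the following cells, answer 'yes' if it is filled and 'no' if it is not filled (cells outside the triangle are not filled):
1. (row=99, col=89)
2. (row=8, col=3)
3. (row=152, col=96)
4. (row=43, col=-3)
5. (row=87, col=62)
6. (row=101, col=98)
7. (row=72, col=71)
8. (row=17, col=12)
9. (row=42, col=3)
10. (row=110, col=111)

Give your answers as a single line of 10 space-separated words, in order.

Answer: no no no no no no no no no no

Derivation:
(99,89): row=0b1100011, col=0b1011001, row AND col = 0b1000001 = 65; 65 != 89 -> empty
(8,3): row=0b1000, col=0b11, row AND col = 0b0 = 0; 0 != 3 -> empty
(152,96): row=0b10011000, col=0b1100000, row AND col = 0b0 = 0; 0 != 96 -> empty
(43,-3): col outside [0, 43] -> not filled
(87,62): row=0b1010111, col=0b111110, row AND col = 0b10110 = 22; 22 != 62 -> empty
(101,98): row=0b1100101, col=0b1100010, row AND col = 0b1100000 = 96; 96 != 98 -> empty
(72,71): row=0b1001000, col=0b1000111, row AND col = 0b1000000 = 64; 64 != 71 -> empty
(17,12): row=0b10001, col=0b1100, row AND col = 0b0 = 0; 0 != 12 -> empty
(42,3): row=0b101010, col=0b11, row AND col = 0b10 = 2; 2 != 3 -> empty
(110,111): col outside [0, 110] -> not filled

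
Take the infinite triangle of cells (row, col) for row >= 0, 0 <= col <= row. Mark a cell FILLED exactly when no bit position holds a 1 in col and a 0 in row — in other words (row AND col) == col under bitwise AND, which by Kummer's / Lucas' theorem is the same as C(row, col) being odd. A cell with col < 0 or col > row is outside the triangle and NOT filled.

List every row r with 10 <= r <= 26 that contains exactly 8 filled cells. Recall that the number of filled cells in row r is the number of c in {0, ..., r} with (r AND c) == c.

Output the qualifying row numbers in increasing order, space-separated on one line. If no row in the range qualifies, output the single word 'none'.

Row r has 2^popcount(r) filled cells, so we need popcount(r) = log2(8) = 3.
Scan r = 10..26 and keep those with exactly 3 one-bits:
r=10=1010 popcount=2 -> skip
r=11=1011 popcount=3 -> KEEP
r=12=1100 popcount=2 -> skip
r=13=1101 popcount=3 -> KEEP
r=14=1110 popcount=3 -> KEEP
r=15=1111 popcount=4 -> skip
r=16=10000 popcount=1 -> skip
r=17=10001 popcount=2 -> skip
r=18=10010 popcount=2 -> skip
r=19=10011 popcount=3 -> KEEP
r=20=10100 popcount=2 -> skip
r=21=10101 popcount=3 -> KEEP
r=22=10110 popcount=3 -> KEEP
r=23=10111 popcount=4 -> skip
r=24=11000 popcount=2 -> skip
r=25=11001 popcount=3 -> KEEP
r=26=11010 popcount=3 -> KEEP
Kept rows: 11 13 14 19 21 22 25 26

Answer: 11 13 14 19 21 22 25 26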